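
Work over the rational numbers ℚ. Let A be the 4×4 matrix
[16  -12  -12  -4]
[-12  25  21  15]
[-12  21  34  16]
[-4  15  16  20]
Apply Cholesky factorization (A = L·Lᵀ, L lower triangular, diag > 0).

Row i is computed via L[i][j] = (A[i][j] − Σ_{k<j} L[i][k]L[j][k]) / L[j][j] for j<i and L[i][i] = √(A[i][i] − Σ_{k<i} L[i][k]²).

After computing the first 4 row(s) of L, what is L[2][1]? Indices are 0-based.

L[2][1] = 3

Step 1: L[0][0] = √(16) = 4.
  L[1][0] = (-12) / L[0][0] = -3.
Step 2: L[1][1] = √(16) = 4.
  L[2][0] = (-12) / L[0][0] = -3.
  L[2][1] = (12) / L[1][1] = 3.
Step 3: L[2][2] = √(16) = 4.
  L[3][0] = (-4) / L[0][0] = -1.
  L[3][1] = (12) / L[1][1] = 3.
  L[3][2] = (4) / L[2][2] = 1.
Step 4: L[3][3] = √(9) = 3.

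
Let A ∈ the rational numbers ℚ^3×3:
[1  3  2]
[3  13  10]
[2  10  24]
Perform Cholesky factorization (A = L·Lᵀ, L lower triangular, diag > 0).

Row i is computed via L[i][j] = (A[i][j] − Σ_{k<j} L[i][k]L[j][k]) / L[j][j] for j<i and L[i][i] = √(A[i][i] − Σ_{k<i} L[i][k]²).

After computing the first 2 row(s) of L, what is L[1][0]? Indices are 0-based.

Step 1: L[0][0] = √(1) = 1.
  L[1][0] = (3) / L[0][0] = 3.
Step 2: L[1][1] = √(4) = 2.

L[1][0] = 3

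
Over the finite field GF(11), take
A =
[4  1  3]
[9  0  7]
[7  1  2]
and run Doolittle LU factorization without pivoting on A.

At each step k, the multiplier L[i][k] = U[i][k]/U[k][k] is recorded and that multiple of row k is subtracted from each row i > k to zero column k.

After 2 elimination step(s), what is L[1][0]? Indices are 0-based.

L[1][0] = 5

Step 1: pivot at (0,0) is 4.
  row1 ← row1 − (5)·row0  ⇒  L[1][0]=5, U row1=(0, 6, 3)
  row2 ← row2 − (10)·row0  ⇒  L[2][0]=10, U row2=(0, 2, 5)
Step 2: pivot at (1,1) is 6.
  row2 ← row2 − (4)·row1  ⇒  L[2][1]=4, U row2=(0, 0, 4)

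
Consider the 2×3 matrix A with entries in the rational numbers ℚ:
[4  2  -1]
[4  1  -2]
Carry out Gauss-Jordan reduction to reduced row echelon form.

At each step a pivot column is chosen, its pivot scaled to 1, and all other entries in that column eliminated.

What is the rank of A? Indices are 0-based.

pivot(0,0)=4: scale R0 → (1, 1/2, -1/4)
  clear (1,0): R1 −= (4)R0 → (0, -1, -1)
pivot(1,1)=-1: scale R1 → (0, 1, 1)
  clear (0,1): R0 −= (1/2)R1 → (1, 0, -3/4)

rank = 2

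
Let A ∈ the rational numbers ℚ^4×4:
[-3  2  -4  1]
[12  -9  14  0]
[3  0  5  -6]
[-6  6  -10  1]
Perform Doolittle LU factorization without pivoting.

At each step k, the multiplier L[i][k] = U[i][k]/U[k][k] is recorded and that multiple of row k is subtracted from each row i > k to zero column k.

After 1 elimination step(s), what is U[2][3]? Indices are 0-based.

U[2][3] = -5

Step 1: pivot at (0,0) is -3.
  row1 ← row1 − (-4)·row0  ⇒  L[1][0]=-4, U row1=(0, -1, -2, 4)
  row2 ← row2 − (-1)·row0  ⇒  L[2][0]=-1, U row2=(0, 2, 1, -5)
  row3 ← row3 − (2)·row0  ⇒  L[3][0]=2, U row3=(0, 2, -2, -1)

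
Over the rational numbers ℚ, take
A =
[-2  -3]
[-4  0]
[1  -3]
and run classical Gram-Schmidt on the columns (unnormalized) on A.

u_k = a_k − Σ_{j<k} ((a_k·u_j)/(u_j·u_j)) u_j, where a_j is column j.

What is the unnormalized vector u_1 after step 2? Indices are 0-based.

Step 1: u_0 = a_0 = (-2, -4, 1).
Step 2: u_1 = a_1 − (1/7)·u_0 = (-19/7, 4/7, -22/7).

u_1 = (-19/7, 4/7, -22/7)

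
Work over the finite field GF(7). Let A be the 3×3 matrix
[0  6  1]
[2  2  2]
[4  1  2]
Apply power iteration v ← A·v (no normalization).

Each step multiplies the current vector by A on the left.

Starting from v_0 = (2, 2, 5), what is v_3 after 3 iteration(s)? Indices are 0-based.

v_0 = (2, 2, 5).
v_1 = A·v_0 = (3, 4, 6).
v_2 = A·v_1 = (2, 5, 0).
v_3 = A·v_2 = (2, 0, 6).

v_3 = (2, 0, 6)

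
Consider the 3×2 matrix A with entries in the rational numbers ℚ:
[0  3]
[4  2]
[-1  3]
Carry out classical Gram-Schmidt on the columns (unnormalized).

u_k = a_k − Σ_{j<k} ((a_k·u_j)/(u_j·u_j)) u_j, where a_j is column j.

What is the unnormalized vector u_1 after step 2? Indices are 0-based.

Step 1: u_0 = a_0 = (0, 4, -1).
Step 2: u_1 = a_1 − (5/17)·u_0 = (3, 14/17, 56/17).

u_1 = (3, 14/17, 56/17)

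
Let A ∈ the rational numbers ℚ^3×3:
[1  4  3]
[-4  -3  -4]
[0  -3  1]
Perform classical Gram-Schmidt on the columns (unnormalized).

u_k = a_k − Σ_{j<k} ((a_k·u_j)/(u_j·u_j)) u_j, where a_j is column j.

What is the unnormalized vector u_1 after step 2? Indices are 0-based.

u_1 = (52/17, 13/17, -3)

Step 1: u_0 = a_0 = (1, -4, 0).
Step 2: u_1 = a_1 − (16/17)·u_0 = (52/17, 13/17, -3).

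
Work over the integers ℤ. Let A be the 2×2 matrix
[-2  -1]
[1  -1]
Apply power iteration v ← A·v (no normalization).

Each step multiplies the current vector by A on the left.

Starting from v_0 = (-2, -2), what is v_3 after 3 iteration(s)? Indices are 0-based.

v_3 = (18, -18)

v_0 = (-2, -2).
v_1 = A·v_0 = (6, 0).
v_2 = A·v_1 = (-12, 6).
v_3 = A·v_2 = (18, -18).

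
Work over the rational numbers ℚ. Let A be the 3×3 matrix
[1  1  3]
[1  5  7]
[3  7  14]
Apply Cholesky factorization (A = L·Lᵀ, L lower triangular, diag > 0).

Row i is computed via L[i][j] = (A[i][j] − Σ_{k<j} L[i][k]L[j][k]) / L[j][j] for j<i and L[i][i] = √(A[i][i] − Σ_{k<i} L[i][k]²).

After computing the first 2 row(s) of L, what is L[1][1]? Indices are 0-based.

L[1][1] = 2

Step 1: L[0][0] = √(1) = 1.
  L[1][0] = (1) / L[0][0] = 1.
Step 2: L[1][1] = √(4) = 2.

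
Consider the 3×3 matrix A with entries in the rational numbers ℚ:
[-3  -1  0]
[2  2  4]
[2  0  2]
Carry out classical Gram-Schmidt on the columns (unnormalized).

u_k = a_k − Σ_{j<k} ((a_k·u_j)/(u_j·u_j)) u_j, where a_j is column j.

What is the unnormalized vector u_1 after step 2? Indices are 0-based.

u_1 = (4/17, 20/17, -14/17)

Step 1: u_0 = a_0 = (-3, 2, 2).
Step 2: u_1 = a_1 − (7/17)·u_0 = (4/17, 20/17, -14/17).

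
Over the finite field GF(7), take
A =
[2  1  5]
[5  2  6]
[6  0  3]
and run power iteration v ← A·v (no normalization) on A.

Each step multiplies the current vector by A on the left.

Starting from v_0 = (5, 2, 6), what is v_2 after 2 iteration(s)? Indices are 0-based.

v_0 = (5, 2, 6).
v_1 = A·v_0 = (0, 2, 6).
v_2 = A·v_1 = (4, 5, 4).

v_2 = (4, 5, 4)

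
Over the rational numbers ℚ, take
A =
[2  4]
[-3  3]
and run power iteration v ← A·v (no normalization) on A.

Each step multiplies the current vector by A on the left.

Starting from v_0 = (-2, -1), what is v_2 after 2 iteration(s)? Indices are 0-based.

v_2 = (-4, 33)

v_0 = (-2, -1).
v_1 = A·v_0 = (-8, 3).
v_2 = A·v_1 = (-4, 33).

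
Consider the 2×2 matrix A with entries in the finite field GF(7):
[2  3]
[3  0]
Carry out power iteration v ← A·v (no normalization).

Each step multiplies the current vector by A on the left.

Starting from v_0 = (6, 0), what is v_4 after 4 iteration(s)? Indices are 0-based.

v_4 = (5, 1)

v_0 = (6, 0).
v_1 = A·v_0 = (5, 4).
v_2 = A·v_1 = (1, 1).
v_3 = A·v_2 = (5, 3).
v_4 = A·v_3 = (5, 1).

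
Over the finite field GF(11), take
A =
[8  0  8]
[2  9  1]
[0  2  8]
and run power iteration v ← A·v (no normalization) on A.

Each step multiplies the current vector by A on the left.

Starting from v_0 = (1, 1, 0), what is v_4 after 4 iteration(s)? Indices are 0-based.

v_4 = (9, 1, 8)

v_0 = (1, 1, 0).
v_1 = A·v_0 = (8, 0, 2).
v_2 = A·v_1 = (3, 7, 5).
v_3 = A·v_2 = (9, 8, 10).
v_4 = A·v_3 = (9, 1, 8).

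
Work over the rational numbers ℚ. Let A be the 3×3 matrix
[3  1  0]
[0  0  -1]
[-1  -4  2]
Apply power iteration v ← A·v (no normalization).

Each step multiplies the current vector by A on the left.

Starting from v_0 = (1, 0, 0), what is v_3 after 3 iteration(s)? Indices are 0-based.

v_0 = (1, 0, 0).
v_1 = A·v_0 = (3, 0, -1).
v_2 = A·v_1 = (9, 1, -5).
v_3 = A·v_2 = (28, 5, -23).

v_3 = (28, 5, -23)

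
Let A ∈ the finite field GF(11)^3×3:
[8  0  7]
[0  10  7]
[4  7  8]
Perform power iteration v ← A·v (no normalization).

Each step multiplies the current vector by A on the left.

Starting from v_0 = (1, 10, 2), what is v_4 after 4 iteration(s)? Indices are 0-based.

v_0 = (1, 10, 2).
v_1 = A·v_0 = (0, 4, 2).
v_2 = A·v_1 = (3, 10, 0).
v_3 = A·v_2 = (2, 1, 5).
v_4 = A·v_3 = (7, 1, 0).

v_4 = (7, 1, 0)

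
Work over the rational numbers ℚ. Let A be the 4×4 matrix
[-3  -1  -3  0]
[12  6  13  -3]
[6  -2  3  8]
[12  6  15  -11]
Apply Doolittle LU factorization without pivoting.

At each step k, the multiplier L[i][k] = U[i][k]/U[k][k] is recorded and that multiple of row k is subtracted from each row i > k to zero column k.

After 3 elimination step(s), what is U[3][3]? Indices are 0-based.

Step 1: pivot at (0,0) is -3.
  row1 ← row1 − (-4)·row0  ⇒  L[1][0]=-4, U row1=(0, 2, 1, -3)
  row2 ← row2 − (-2)·row0  ⇒  L[2][0]=-2, U row2=(0, -4, -3, 8)
  row3 ← row3 − (-4)·row0  ⇒  L[3][0]=-4, U row3=(0, 2, 3, -11)
Step 2: pivot at (1,1) is 2.
  row2 ← row2 − (-2)·row1  ⇒  L[2][1]=-2, U row2=(0, 0, -1, 2)
  row3 ← row3 − (1)·row1  ⇒  L[3][1]=1, U row3=(0, 0, 2, -8)
Step 3: pivot at (2,2) is -1.
  row3 ← row3 − (-2)·row2  ⇒  L[3][2]=-2, U row3=(0, 0, 0, -4)

U[3][3] = -4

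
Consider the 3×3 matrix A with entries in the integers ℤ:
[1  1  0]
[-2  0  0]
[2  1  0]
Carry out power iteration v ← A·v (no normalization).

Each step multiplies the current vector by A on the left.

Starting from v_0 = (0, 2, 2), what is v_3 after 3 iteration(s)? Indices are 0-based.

v_0 = (0, 2, 2).
v_1 = A·v_0 = (2, 0, 2).
v_2 = A·v_1 = (2, -4, 4).
v_3 = A·v_2 = (-2, -4, 0).

v_3 = (-2, -4, 0)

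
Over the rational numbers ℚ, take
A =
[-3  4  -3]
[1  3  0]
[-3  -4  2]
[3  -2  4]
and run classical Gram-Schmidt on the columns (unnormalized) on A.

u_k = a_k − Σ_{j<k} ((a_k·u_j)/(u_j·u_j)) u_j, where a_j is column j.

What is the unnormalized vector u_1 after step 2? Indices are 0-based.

Step 1: u_0 = a_0 = (-3, 1, -3, 3).
Step 2: u_1 = a_1 − (-3/28)·u_0 = (103/28, 87/28, -121/28, -47/28).

u_1 = (103/28, 87/28, -121/28, -47/28)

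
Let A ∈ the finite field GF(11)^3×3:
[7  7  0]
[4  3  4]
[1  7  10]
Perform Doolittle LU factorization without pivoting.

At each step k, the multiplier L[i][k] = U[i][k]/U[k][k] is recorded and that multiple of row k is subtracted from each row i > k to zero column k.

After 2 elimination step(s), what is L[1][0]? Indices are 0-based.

Step 1: pivot at (0,0) is 7.
  row1 ← row1 − (10)·row0  ⇒  L[1][0]=10, U row1=(0, 10, 4)
  row2 ← row2 − (8)·row0  ⇒  L[2][0]=8, U row2=(0, 6, 10)
Step 2: pivot at (1,1) is 10.
  row2 ← row2 − (5)·row1  ⇒  L[2][1]=5, U row2=(0, 0, 1)

L[1][0] = 10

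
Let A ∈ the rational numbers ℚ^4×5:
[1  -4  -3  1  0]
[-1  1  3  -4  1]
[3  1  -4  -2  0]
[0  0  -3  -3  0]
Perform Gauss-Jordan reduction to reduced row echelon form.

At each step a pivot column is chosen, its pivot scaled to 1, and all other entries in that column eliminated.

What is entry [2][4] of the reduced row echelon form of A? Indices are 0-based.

pivot(0,0)=1: scale R0 → (1, -4, -3, 1, 0)
  clear (1,0): R1 −= (-1)R0 → (0, -3, 0, -3, 1)
  clear (2,0): R2 −= (3)R0 → (0, 13, 5, -5, 0)
pivot(1,1)=-3: scale R1 → (0, 1, 0, 1, -1/3)
  clear (0,1): R0 −= (-4)R1 → (1, 0, -3, 5, -4/3)
  clear (2,1): R2 −= (13)R1 → (0, 0, 5, -18, 13/3)
pivot(2,2)=5: scale R2 → (0, 0, 1, -18/5, 13/15)
  clear (0,2): R0 −= (-3)R2 → (1, 0, 0, -29/5, 19/15)
  clear (3,2): R3 −= (-3)R2 → (0, 0, 0, -69/5, 13/5)
pivot(3,3)=-69/5: scale R3 → (0, 0, 0, 1, -13/69)
  clear (0,3): R0 −= (-29/5)R3 → (1, 0, 0, 0, 4/23)
  clear (1,3): R1 −= (1)R3 → (0, 1, 0, 0, -10/69)
  clear (2,3): R2 −= (-18/5)R3 → (0, 0, 1, 0, 13/69)

M[2][4] = 13/69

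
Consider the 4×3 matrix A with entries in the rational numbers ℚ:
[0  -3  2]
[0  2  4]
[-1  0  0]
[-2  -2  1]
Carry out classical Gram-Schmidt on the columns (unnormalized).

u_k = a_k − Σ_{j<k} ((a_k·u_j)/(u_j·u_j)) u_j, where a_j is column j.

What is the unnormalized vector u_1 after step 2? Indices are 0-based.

u_1 = (-3, 2, 4/5, -2/5)

Step 1: u_0 = a_0 = (0, 0, -1, -2).
Step 2: u_1 = a_1 − (4/5)·u_0 = (-3, 2, 4/5, -2/5).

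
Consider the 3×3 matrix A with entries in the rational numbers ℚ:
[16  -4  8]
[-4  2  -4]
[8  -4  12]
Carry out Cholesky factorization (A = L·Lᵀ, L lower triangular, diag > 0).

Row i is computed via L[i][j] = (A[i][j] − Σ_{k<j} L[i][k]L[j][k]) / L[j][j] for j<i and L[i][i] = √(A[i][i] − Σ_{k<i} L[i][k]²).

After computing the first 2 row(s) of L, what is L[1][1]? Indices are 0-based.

Step 1: L[0][0] = √(16) = 4.
  L[1][0] = (-4) / L[0][0] = -1.
Step 2: L[1][1] = √(1) = 1.

L[1][1] = 1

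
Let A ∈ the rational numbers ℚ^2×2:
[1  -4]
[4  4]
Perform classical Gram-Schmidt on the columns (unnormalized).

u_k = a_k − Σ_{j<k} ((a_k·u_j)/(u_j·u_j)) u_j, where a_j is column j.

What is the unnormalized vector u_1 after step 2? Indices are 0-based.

Step 1: u_0 = a_0 = (1, 4).
Step 2: u_1 = a_1 − (12/17)·u_0 = (-80/17, 20/17).

u_1 = (-80/17, 20/17)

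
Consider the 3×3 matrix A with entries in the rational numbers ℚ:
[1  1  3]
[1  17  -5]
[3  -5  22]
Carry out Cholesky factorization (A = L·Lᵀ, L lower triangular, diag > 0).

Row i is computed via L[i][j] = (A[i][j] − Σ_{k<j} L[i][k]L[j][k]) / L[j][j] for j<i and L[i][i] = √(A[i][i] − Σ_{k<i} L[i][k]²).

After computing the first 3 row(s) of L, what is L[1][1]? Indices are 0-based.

Step 1: L[0][0] = √(1) = 1.
  L[1][0] = (1) / L[0][0] = 1.
Step 2: L[1][1] = √(16) = 4.
  L[2][0] = (3) / L[0][0] = 3.
  L[2][1] = (-8) / L[1][1] = -2.
Step 3: L[2][2] = √(9) = 3.

L[1][1] = 4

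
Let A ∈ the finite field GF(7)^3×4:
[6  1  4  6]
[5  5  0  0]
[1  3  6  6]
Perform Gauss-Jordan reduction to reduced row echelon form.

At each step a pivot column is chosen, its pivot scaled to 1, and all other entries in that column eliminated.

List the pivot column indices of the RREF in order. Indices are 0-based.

step 1: normalize row 0 (÷6) = (1, 6, 3, 1)
  row 1: subtract 5×row0 = (0, 3, 6, 2)
  row 2: subtract 1×row0 = (0, 4, 3, 5)
step 2: normalize row 1 (÷3) = (0, 1, 2, 3)
  row 0: subtract 6×row1 = (1, 0, 5, 4)
  row 2: subtract 4×row1 = (0, 0, 2, 0)
step 3: normalize row 2 (÷2) = (0, 0, 1, 0)
  row 0: subtract 5×row2 = (1, 0, 0, 4)
  row 1: subtract 2×row2 = (0, 1, 0, 3)

pivot columns: 0, 1, 2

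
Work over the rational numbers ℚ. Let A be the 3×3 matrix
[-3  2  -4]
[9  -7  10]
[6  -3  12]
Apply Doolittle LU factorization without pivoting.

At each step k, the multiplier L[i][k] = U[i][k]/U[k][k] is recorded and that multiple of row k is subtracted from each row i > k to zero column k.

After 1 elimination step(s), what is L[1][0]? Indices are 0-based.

L[1][0] = -3

[col 0] pivot -3
  R1 -= -3*R0 → (0, -1, -2)  (L[1][0] := -3)
  R2 -= -2*R0 → (0, 1, 4)  (L[2][0] := -2)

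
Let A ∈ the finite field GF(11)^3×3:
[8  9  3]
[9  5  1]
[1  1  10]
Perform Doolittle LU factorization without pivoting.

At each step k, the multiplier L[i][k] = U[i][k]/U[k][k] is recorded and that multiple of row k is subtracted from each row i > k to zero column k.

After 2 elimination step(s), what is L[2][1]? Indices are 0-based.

L[2][1] = 7

k=0: U[0][0]=8
  eliminate (1,0): mult=8, new row 1: (0, 10, 10); set L[1][0]=8
  eliminate (2,0): mult=7, new row 2: (0, 4, 0); set L[2][0]=7
k=1: U[1][1]=10
  eliminate (2,1): mult=7, new row 2: (0, 0, 7); set L[2][1]=7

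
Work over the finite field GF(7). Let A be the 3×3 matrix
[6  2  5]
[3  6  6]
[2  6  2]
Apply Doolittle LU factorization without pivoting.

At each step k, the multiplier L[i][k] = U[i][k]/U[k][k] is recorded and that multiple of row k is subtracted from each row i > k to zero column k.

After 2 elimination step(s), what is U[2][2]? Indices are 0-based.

Step 1: pivot at (0,0) is 6.
  row1 ← row1 − (4)·row0  ⇒  L[1][0]=4, U row1=(0, 5, 0)
  row2 ← row2 − (5)·row0  ⇒  L[2][0]=5, U row2=(0, 3, 5)
Step 2: pivot at (1,1) is 5.
  row2 ← row2 − (2)·row1  ⇒  L[2][1]=2, U row2=(0, 0, 5)

U[2][2] = 5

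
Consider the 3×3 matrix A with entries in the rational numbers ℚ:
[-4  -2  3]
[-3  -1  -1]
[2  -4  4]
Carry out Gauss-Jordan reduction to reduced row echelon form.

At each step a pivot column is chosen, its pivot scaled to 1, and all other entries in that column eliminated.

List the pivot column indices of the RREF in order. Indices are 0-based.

pivot(0,0)=-4: scale R0 → (1, 1/2, -3/4)
  clear (1,0): R1 −= (-3)R0 → (0, 1/2, -13/4)
  clear (2,0): R2 −= (2)R0 → (0, -5, 11/2)
pivot(1,1)=1/2: scale R1 → (0, 1, -13/2)
  clear (0,1): R0 −= (1/2)R1 → (1, 0, 5/2)
  clear (2,1): R2 −= (-5)R1 → (0, 0, -27)
pivot(2,2)=-27: scale R2 → (0, 0, 1)
  clear (0,2): R0 −= (5/2)R2 → (1, 0, 0)
  clear (1,2): R1 −= (-13/2)R2 → (0, 1, 0)

pivot columns: 0, 1, 2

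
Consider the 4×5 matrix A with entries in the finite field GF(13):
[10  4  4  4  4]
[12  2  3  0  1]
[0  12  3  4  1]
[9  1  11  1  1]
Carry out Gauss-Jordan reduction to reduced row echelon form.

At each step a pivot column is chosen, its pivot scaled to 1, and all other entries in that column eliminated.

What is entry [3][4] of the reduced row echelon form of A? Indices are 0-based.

M[3][4] = 10

[1] R0 /= 10  ⇒  (1, 3, 3, 3, 3)
     R1 -= 12·R0  ⇒  (0, 5, 6, 3, 4)
     R3 -= 9·R0  ⇒  (0, 0, 10, 0, 0)
[2] R1 /= 5  ⇒  (0, 1, 9, 11, 6)
     R0 -= 3·R1  ⇒  (1, 0, 2, 9, 11)
     R2 -= 12·R1  ⇒  (0, 0, 12, 2, 7)
[3] R2 /= 12  ⇒  (0, 0, 1, 11, 6)
     R0 -= 2·R2  ⇒  (1, 0, 0, 0, 12)
     R1 -= 9·R2  ⇒  (0, 1, 0, 3, 4)
     R3 -= 10·R2  ⇒  (0, 0, 0, 7, 5)
[4] R3 /= 7  ⇒  (0, 0, 0, 1, 10)
     R1 -= 3·R3  ⇒  (0, 1, 0, 0, 0)
     R2 -= 11·R3  ⇒  (0, 0, 1, 0, 0)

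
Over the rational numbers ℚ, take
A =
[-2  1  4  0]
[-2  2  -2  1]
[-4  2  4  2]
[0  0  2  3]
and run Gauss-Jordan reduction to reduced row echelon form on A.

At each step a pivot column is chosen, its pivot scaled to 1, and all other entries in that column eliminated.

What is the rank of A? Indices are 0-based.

rank = 4

step 1: normalize row 0 (÷-2) = (1, -1/2, -2, 0)
  row 1: subtract -2×row0 = (0, 1, -6, 1)
  row 2: subtract -4×row0 = (0, 0, -4, 2)
step 2: normalize row 1 (÷1) = (0, 1, -6, 1)
  row 0: subtract -1/2×row1 = (1, 0, -5, 1/2)
step 3: normalize row 2 (÷-4) = (0, 0, 1, -1/2)
  row 0: subtract -5×row2 = (1, 0, 0, -2)
  row 1: subtract -6×row2 = (0, 1, 0, -2)
  row 3: subtract 2×row2 = (0, 0, 0, 4)
step 4: normalize row 3 (÷4) = (0, 0, 0, 1)
  row 0: subtract -2×row3 = (1, 0, 0, 0)
  row 1: subtract -2×row3 = (0, 1, 0, 0)
  row 2: subtract -1/2×row3 = (0, 0, 1, 0)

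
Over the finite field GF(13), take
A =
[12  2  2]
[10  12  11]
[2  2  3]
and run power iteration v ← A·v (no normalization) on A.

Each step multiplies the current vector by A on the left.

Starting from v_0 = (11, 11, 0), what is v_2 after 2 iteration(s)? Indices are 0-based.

v_2 = (2, 1, 1)

v_0 = (11, 11, 0).
v_1 = A·v_0 = (11, 8, 5).
v_2 = A·v_1 = (2, 1, 1).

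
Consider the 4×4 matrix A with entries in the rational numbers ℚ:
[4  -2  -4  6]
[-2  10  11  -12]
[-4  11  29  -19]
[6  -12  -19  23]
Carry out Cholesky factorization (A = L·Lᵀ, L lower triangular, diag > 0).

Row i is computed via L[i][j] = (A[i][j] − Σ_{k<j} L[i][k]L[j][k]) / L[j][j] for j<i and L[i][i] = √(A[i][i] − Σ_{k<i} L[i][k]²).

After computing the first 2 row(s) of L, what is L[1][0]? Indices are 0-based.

Step 1: L[0][0] = √(4) = 2.
  L[1][0] = (-2) / L[0][0] = -1.
Step 2: L[1][1] = √(9) = 3.

L[1][0] = -1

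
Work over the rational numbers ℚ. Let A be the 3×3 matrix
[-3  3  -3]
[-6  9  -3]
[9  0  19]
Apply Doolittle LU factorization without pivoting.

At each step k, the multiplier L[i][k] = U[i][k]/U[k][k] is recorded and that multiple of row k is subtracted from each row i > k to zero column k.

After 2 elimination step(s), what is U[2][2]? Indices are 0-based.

Step 1: pivot at (0,0) is -3.
  row1 ← row1 − (2)·row0  ⇒  L[1][0]=2, U row1=(0, 3, 3)
  row2 ← row2 − (-3)·row0  ⇒  L[2][0]=-3, U row2=(0, 9, 10)
Step 2: pivot at (1,1) is 3.
  row2 ← row2 − (3)·row1  ⇒  L[2][1]=3, U row2=(0, 0, 1)

U[2][2] = 1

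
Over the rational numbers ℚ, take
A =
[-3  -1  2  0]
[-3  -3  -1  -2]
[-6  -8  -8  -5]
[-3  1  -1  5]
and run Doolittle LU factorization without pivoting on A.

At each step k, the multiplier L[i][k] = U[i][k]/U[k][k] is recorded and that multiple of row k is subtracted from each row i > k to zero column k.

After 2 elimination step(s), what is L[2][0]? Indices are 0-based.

L[2][0] = 2

k=0: U[0][0]=-3
  eliminate (1,0): mult=1, new row 1: (0, -2, -3, -2); set L[1][0]=1
  eliminate (2,0): mult=2, new row 2: (0, -6, -12, -5); set L[2][0]=2
  eliminate (3,0): mult=1, new row 3: (0, 2, -3, 5); set L[3][0]=1
k=1: U[1][1]=-2
  eliminate (2,1): mult=3, new row 2: (0, 0, -3, 1); set L[2][1]=3
  eliminate (3,1): mult=-1, new row 3: (0, 0, -6, 3); set L[3][1]=-1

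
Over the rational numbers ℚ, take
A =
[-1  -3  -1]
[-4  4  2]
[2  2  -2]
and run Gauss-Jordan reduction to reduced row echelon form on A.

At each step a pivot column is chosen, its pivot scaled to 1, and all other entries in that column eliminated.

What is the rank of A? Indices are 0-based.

[1] R0 /= -1  ⇒  (1, 3, 1)
     R1 -= -4·R0  ⇒  (0, 16, 6)
     R2 -= 2·R0  ⇒  (0, -4, -4)
[2] R1 /= 16  ⇒  (0, 1, 3/8)
     R0 -= 3·R1  ⇒  (1, 0, -1/8)
     R2 -= -4·R1  ⇒  (0, 0, -5/2)
[3] R2 /= -5/2  ⇒  (0, 0, 1)
     R0 -= -1/8·R2  ⇒  (1, 0, 0)
     R1 -= 3/8·R2  ⇒  (0, 1, 0)

rank = 3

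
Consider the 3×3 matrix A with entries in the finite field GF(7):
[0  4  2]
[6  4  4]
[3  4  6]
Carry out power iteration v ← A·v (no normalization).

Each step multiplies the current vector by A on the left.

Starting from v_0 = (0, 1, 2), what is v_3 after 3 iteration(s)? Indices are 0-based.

v_0 = (0, 1, 2).
v_1 = A·v_0 = (1, 5, 2).
v_2 = A·v_1 = (3, 6, 0).
v_3 = A·v_2 = (3, 0, 5).

v_3 = (3, 0, 5)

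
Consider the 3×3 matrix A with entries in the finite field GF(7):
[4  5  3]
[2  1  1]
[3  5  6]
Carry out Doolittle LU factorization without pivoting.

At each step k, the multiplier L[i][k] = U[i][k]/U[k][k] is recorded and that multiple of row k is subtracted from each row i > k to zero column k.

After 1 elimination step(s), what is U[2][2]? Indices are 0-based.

[col 0] pivot 4
  R1 -= 4*R0 → (0, 2, 3)  (L[1][0] := 4)
  R2 -= 6*R0 → (0, 3, 2)  (L[2][0] := 6)

U[2][2] = 2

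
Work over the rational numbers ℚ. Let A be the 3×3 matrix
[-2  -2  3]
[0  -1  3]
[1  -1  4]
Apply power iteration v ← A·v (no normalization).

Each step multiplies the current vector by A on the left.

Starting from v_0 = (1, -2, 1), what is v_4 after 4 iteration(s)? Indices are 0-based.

v_4 = (55, 223, 370)

v_0 = (1, -2, 1).
v_1 = A·v_0 = (5, 5, 7).
v_2 = A·v_1 = (1, 16, 28).
v_3 = A·v_2 = (50, 68, 97).
v_4 = A·v_3 = (55, 223, 370).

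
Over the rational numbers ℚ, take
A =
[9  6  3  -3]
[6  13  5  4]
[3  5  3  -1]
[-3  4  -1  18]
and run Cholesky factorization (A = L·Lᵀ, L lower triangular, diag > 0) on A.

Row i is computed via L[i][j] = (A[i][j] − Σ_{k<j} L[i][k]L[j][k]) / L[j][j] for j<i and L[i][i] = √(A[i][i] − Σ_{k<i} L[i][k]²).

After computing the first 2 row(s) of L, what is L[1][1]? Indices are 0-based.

L[1][1] = 3

Step 1: L[0][0] = √(9) = 3.
  L[1][0] = (6) / L[0][0] = 2.
Step 2: L[1][1] = √(9) = 3.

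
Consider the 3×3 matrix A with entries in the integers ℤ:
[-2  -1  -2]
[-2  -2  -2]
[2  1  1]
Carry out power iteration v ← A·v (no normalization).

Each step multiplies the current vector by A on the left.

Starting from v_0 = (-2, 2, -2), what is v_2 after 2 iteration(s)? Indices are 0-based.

v_0 = (-2, 2, -2).
v_1 = A·v_0 = (6, 4, -4).
v_2 = A·v_1 = (-8, -12, 12).

v_2 = (-8, -12, 12)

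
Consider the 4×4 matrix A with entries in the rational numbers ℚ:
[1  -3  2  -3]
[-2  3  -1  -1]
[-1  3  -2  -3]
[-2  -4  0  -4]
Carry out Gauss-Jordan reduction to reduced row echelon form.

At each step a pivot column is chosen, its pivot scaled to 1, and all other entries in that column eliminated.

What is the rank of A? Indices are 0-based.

rank = 4

[1] R0 /= 1  ⇒  (1, -3, 2, -3)
     R1 -= -2·R0  ⇒  (0, -3, 3, -7)
     R2 -= -1·R0  ⇒  (0, 0, 0, -6)
     R3 -= -2·R0  ⇒  (0, -10, 4, -10)
[2] R1 /= -3  ⇒  (0, 1, -1, 7/3)
     R0 -= -3·R1  ⇒  (1, 0, -1, 4)
     R3 -= -10·R1  ⇒  (0, 0, -6, 40/3)
[3] R2 <-> R3
[3] R2 /= -6  ⇒  (0, 0, 1, -20/9)
     R0 -= -1·R2  ⇒  (1, 0, 0, 16/9)
     R1 -= -1·R2  ⇒  (0, 1, 0, 1/9)
[4] R3 /= -6  ⇒  (0, 0, 0, 1)
     R0 -= 16/9·R3  ⇒  (1, 0, 0, 0)
     R1 -= 1/9·R3  ⇒  (0, 1, 0, 0)
     R2 -= -20/9·R3  ⇒  (0, 0, 1, 0)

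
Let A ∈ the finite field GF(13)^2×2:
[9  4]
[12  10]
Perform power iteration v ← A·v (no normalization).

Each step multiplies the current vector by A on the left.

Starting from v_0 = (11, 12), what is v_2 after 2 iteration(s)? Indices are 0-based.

v_0 = (11, 12).
v_1 = A·v_0 = (4, 5).
v_2 = A·v_1 = (4, 7).

v_2 = (4, 7)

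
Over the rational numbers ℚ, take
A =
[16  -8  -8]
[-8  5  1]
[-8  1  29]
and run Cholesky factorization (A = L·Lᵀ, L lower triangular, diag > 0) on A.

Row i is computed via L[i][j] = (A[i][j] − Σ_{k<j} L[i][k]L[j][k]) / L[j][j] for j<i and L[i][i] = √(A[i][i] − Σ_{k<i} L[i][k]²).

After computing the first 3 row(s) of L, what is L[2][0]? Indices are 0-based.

Step 1: L[0][0] = √(16) = 4.
  L[1][0] = (-8) / L[0][0] = -2.
Step 2: L[1][1] = √(1) = 1.
  L[2][0] = (-8) / L[0][0] = -2.
  L[2][1] = (-3) / L[1][1] = -3.
Step 3: L[2][2] = √(16) = 4.

L[2][0] = -2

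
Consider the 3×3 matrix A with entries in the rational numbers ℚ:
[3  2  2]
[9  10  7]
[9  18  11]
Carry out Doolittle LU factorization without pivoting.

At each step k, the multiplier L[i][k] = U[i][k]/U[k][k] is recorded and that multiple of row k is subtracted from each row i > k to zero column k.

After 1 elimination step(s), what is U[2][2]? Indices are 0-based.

U[2][2] = 5

Step 1: pivot at (0,0) is 3.
  row1 ← row1 − (3)·row0  ⇒  L[1][0]=3, U row1=(0, 4, 1)
  row2 ← row2 − (3)·row0  ⇒  L[2][0]=3, U row2=(0, 12, 5)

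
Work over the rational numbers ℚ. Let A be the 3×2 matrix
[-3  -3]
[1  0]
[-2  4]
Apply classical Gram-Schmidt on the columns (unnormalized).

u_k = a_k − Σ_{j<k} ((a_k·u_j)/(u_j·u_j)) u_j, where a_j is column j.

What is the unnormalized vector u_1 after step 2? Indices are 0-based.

Step 1: u_0 = a_0 = (-3, 1, -2).
Step 2: u_1 = a_1 − (1/14)·u_0 = (-39/14, -1/14, 29/7).

u_1 = (-39/14, -1/14, 29/7)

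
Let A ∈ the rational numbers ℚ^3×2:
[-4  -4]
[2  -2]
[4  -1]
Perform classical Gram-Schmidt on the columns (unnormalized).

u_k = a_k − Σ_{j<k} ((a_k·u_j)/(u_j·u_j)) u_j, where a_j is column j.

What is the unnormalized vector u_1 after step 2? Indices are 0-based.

Step 1: u_0 = a_0 = (-4, 2, 4).
Step 2: u_1 = a_1 − (2/9)·u_0 = (-28/9, -22/9, -17/9).

u_1 = (-28/9, -22/9, -17/9)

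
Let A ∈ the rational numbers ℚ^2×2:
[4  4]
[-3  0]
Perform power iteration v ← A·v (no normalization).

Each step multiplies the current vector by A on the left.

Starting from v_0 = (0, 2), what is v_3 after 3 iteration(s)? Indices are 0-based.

v_3 = (32, -96)

v_0 = (0, 2).
v_1 = A·v_0 = (8, 0).
v_2 = A·v_1 = (32, -24).
v_3 = A·v_2 = (32, -96).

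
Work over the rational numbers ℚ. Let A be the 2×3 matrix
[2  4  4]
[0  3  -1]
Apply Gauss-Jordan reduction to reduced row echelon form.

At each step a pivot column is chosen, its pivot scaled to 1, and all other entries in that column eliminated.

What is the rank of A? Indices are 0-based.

pivot(0,0)=2: scale R0 → (1, 2, 2)
pivot(1,1)=3: scale R1 → (0, 1, -1/3)
  clear (0,1): R0 −= (2)R1 → (1, 0, 8/3)

rank = 2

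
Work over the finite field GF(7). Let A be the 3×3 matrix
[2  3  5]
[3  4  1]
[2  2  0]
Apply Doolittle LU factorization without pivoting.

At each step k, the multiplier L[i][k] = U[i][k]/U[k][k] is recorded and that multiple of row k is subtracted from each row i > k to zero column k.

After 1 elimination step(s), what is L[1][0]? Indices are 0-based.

L[1][0] = 5

Step 1: pivot at (0,0) is 2.
  row1 ← row1 − (5)·row0  ⇒  L[1][0]=5, U row1=(0, 3, 4)
  row2 ← row2 − (1)·row0  ⇒  L[2][0]=1, U row2=(0, 6, 2)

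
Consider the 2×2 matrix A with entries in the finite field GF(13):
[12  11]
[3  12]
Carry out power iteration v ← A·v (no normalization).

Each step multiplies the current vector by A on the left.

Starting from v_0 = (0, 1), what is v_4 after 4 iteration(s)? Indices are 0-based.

v_0 = (0, 1).
v_1 = A·v_0 = (11, 12).
v_2 = A·v_1 = (4, 8).
v_3 = A·v_2 = (6, 4).
v_4 = A·v_3 = (12, 1).

v_4 = (12, 1)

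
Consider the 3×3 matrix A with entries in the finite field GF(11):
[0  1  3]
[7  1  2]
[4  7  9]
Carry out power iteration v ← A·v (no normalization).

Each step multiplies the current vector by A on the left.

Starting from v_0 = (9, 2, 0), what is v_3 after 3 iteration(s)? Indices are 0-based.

v_3 = (3, 1, 1)

v_0 = (9, 2, 0).
v_1 = A·v_0 = (2, 10, 6).
v_2 = A·v_1 = (6, 3, 0).
v_3 = A·v_2 = (3, 1, 1).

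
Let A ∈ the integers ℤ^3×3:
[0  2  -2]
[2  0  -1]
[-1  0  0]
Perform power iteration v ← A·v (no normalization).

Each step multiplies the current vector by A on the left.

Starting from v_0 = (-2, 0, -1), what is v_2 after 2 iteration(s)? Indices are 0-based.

v_0 = (-2, 0, -1).
v_1 = A·v_0 = (2, -3, 2).
v_2 = A·v_1 = (-10, 2, -2).

v_2 = (-10, 2, -2)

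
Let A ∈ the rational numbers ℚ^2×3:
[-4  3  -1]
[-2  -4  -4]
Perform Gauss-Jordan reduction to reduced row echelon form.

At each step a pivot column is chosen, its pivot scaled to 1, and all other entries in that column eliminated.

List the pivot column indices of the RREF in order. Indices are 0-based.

step 1: normalize row 0 (÷-4) = (1, -3/4, 1/4)
  row 1: subtract -2×row0 = (0, -11/2, -7/2)
step 2: normalize row 1 (÷-11/2) = (0, 1, 7/11)
  row 0: subtract -3/4×row1 = (1, 0, 8/11)

pivot columns: 0, 1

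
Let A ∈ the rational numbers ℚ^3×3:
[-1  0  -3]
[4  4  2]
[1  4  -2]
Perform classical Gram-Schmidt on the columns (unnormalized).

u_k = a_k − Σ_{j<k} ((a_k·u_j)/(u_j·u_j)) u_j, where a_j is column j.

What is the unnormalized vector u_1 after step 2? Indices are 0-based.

u_1 = (10/9, -4/9, 26/9)

Step 1: u_0 = a_0 = (-1, 4, 1).
Step 2: u_1 = a_1 − (10/9)·u_0 = (10/9, -4/9, 26/9).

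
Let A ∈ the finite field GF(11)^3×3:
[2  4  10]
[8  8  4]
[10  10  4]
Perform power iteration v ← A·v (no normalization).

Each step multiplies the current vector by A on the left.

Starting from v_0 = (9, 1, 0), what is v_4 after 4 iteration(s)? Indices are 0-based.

v_4 = (3, 9, 5)

v_0 = (9, 1, 0).
v_1 = A·v_0 = (0, 3, 1).
v_2 = A·v_1 = (0, 6, 1).
v_3 = A·v_2 = (1, 8, 9).
v_4 = A·v_3 = (3, 9, 5).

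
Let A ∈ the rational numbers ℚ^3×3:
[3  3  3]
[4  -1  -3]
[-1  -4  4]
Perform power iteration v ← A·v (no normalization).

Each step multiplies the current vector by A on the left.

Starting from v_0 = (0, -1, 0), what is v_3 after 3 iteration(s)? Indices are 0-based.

v_3 = (-12, 4, 154)

v_0 = (0, -1, 0).
v_1 = A·v_0 = (-3, 1, 4).
v_2 = A·v_1 = (6, -25, 15).
v_3 = A·v_2 = (-12, 4, 154).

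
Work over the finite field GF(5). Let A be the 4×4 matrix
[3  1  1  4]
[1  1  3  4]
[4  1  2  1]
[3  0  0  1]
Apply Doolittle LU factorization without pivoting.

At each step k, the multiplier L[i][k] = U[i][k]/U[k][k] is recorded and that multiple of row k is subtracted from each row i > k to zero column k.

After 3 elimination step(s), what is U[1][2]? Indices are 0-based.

U[1][2] = 1

[col 0] pivot 3
  R1 -= 2*R0 → (0, 4, 1, 1)  (L[1][0] := 2)
  R2 -= 3*R0 → (0, 3, 4, 4)  (L[2][0] := 3)
  R3 -= 1*R0 → (0, 4, 4, 2)  (L[3][0] := 1)
[col 1] pivot 4
  R2 -= 2*R1 → (0, 0, 2, 2)  (L[2][1] := 2)
  R3 -= 1*R1 → (0, 0, 3, 1)  (L[3][1] := 1)
[col 2] pivot 2
  R3 -= 4*R2 → (0, 0, 0, 3)  (L[3][2] := 4)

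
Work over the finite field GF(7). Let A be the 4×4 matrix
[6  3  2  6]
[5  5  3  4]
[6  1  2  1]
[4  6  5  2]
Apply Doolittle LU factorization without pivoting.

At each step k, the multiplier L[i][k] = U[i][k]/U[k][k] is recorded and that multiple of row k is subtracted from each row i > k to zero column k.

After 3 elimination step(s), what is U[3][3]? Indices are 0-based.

k=0: U[0][0]=6
  eliminate (1,0): mult=2, new row 1: (0, 6, 6, 6); set L[1][0]=2
  eliminate (2,0): mult=1, new row 2: (0, 5, 0, 2); set L[2][0]=1
  eliminate (3,0): mult=3, new row 3: (0, 4, 6, 5); set L[3][0]=3
k=1: U[1][1]=6
  eliminate (2,1): mult=2, new row 2: (0, 0, 2, 4); set L[2][1]=2
  eliminate (3,1): mult=3, new row 3: (0, 0, 2, 1); set L[3][1]=3
k=2: U[2][2]=2
  eliminate (3,2): mult=1, new row 3: (0, 0, 0, 4); set L[3][2]=1

U[3][3] = 4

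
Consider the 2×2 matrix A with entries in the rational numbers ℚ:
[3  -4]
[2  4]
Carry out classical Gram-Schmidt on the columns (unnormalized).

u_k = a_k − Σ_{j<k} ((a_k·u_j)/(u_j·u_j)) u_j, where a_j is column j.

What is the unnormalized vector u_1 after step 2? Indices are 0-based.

u_1 = (-40/13, 60/13)

Step 1: u_0 = a_0 = (3, 2).
Step 2: u_1 = a_1 − (-4/13)·u_0 = (-40/13, 60/13).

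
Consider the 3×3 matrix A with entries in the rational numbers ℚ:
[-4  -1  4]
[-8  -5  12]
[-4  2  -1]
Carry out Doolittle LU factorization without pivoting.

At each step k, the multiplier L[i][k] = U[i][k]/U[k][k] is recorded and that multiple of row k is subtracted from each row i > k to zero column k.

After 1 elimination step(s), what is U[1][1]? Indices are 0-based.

k=0: U[0][0]=-4
  eliminate (1,0): mult=2, new row 1: (0, -3, 4); set L[1][0]=2
  eliminate (2,0): mult=1, new row 2: (0, 3, -5); set L[2][0]=1

U[1][1] = -3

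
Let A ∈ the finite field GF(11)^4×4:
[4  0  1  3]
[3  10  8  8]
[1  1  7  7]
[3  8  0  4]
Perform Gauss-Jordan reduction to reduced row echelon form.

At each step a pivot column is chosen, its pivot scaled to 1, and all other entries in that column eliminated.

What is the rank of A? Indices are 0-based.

rank = 4

pivot(0,0)=4: scale R0 → (1, 0, 3, 9)
  clear (1,0): R1 −= (3)R0 → (0, 10, 10, 3)
  clear (2,0): R2 −= (1)R0 → (0, 1, 4, 9)
  clear (3,0): R3 −= (3)R0 → (0, 8, 2, 10)
pivot(1,1)=10: scale R1 → (0, 1, 1, 8)
  clear (2,1): R2 −= (1)R1 → (0, 0, 3, 1)
  clear (3,1): R3 −= (8)R1 → (0, 0, 5, 1)
pivot(2,2)=3: scale R2 → (0, 0, 1, 4)
  clear (0,2): R0 −= (3)R2 → (1, 0, 0, 8)
  clear (1,2): R1 −= (1)R2 → (0, 1, 0, 4)
  clear (3,2): R3 −= (5)R2 → (0, 0, 0, 3)
pivot(3,3)=3: scale R3 → (0, 0, 0, 1)
  clear (0,3): R0 −= (8)R3 → (1, 0, 0, 0)
  clear (1,3): R1 −= (4)R3 → (0, 1, 0, 0)
  clear (2,3): R2 −= (4)R3 → (0, 0, 1, 0)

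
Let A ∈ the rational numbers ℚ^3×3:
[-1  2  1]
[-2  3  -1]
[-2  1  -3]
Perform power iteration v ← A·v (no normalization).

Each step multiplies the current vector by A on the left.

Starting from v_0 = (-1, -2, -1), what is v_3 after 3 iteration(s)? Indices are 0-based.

v_3 = (-13, -10, 6)

v_0 = (-1, -2, -1).
v_1 = A·v_0 = (-4, -3, 3).
v_2 = A·v_1 = (1, -4, -4).
v_3 = A·v_2 = (-13, -10, 6).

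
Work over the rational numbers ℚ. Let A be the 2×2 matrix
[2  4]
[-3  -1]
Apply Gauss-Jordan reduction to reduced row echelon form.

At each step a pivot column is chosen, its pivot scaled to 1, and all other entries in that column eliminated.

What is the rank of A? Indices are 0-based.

rank = 2

[1] R0 /= 2  ⇒  (1, 2)
     R1 -= -3·R0  ⇒  (0, 5)
[2] R1 /= 5  ⇒  (0, 1)
     R0 -= 2·R1  ⇒  (1, 0)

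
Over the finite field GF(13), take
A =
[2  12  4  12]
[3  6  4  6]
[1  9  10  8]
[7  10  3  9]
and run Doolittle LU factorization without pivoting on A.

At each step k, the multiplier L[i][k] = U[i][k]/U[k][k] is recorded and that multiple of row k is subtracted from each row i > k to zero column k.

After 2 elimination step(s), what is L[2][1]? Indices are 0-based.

[col 0] pivot 2
  R1 -= 8*R0 → (0, 1, 11, 1)  (L[1][0] := 8)
  R2 -= 7*R0 → (0, 3, 8, 2)  (L[2][0] := 7)
  R3 -= 10*R0 → (0, 7, 2, 6)  (L[3][0] := 10)
[col 1] pivot 1
  R2 -= 3*R1 → (0, 0, 1, 12)  (L[2][1] := 3)
  R3 -= 7*R1 → (0, 0, 3, 12)  (L[3][1] := 7)

L[2][1] = 3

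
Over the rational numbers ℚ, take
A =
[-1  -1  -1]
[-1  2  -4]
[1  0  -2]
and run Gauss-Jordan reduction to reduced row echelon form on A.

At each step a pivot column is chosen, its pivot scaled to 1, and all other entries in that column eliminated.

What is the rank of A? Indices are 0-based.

pivot(0,0)=-1: scale R0 → (1, 1, 1)
  clear (1,0): R1 −= (-1)R0 → (0, 3, -3)
  clear (2,0): R2 −= (1)R0 → (0, -1, -3)
pivot(1,1)=3: scale R1 → (0, 1, -1)
  clear (0,1): R0 −= (1)R1 → (1, 0, 2)
  clear (2,1): R2 −= (-1)R1 → (0, 0, -4)
pivot(2,2)=-4: scale R2 → (0, 0, 1)
  clear (0,2): R0 −= (2)R2 → (1, 0, 0)
  clear (1,2): R1 −= (-1)R2 → (0, 1, 0)

rank = 3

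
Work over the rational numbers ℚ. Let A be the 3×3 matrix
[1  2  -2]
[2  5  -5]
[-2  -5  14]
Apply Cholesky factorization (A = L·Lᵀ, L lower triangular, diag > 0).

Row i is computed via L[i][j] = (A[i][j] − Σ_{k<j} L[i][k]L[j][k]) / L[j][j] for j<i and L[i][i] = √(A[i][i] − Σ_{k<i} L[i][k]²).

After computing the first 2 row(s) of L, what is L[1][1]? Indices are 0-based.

Step 1: L[0][0] = √(1) = 1.
  L[1][0] = (2) / L[0][0] = 2.
Step 2: L[1][1] = √(1) = 1.

L[1][1] = 1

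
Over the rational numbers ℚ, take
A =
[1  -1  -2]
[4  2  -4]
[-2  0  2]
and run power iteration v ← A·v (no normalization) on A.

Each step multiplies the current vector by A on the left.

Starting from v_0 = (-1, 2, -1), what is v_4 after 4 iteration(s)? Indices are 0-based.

v_4 = (-21, -148, 54)

v_0 = (-1, 2, -1).
v_1 = A·v_0 = (-1, 4, 0).
v_2 = A·v_1 = (-5, 4, 2).
v_3 = A·v_2 = (-13, -20, 14).
v_4 = A·v_3 = (-21, -148, 54).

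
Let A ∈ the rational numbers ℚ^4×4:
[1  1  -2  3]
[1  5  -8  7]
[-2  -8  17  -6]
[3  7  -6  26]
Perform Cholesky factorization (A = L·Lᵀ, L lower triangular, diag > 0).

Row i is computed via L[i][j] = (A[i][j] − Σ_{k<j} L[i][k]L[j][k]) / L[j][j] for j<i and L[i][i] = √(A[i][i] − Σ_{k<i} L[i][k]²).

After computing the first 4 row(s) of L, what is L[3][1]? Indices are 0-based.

L[3][1] = 2

Step 1: L[0][0] = √(1) = 1.
  L[1][0] = (1) / L[0][0] = 1.
Step 2: L[1][1] = √(4) = 2.
  L[2][0] = (-2) / L[0][0] = -2.
  L[2][1] = (-6) / L[1][1] = -3.
Step 3: L[2][2] = √(4) = 2.
  L[3][0] = (3) / L[0][0] = 3.
  L[3][1] = (4) / L[1][1] = 2.
  L[3][2] = (6) / L[2][2] = 3.
Step 4: L[3][3] = √(4) = 2.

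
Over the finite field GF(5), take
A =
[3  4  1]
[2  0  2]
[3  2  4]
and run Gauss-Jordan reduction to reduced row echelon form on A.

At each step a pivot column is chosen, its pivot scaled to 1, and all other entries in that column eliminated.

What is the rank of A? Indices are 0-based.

[1] R0 /= 3  ⇒  (1, 3, 2)
     R1 -= 2·R0  ⇒  (0, 4, 3)
     R2 -= 3·R0  ⇒  (0, 3, 3)
[2] R1 /= 4  ⇒  (0, 1, 2)
     R0 -= 3·R1  ⇒  (1, 0, 1)
     R2 -= 3·R1  ⇒  (0, 0, 2)
[3] R2 /= 2  ⇒  (0, 0, 1)
     R0 -= 1·R2  ⇒  (1, 0, 0)
     R1 -= 2·R2  ⇒  (0, 1, 0)

rank = 3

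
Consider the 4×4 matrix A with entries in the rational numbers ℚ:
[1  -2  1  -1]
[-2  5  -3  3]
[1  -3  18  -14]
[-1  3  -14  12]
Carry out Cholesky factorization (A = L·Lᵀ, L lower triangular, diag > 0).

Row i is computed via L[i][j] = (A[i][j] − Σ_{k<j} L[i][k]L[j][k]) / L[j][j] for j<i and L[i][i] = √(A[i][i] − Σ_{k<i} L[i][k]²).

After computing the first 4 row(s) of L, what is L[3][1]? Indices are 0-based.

L[3][1] = 1

Step 1: L[0][0] = √(1) = 1.
  L[1][0] = (-2) / L[0][0] = -2.
Step 2: L[1][1] = √(1) = 1.
  L[2][0] = (1) / L[0][0] = 1.
  L[2][1] = (-1) / L[1][1] = -1.
Step 3: L[2][2] = √(16) = 4.
  L[3][0] = (-1) / L[0][0] = -1.
  L[3][1] = (1) / L[1][1] = 1.
  L[3][2] = (-12) / L[2][2] = -3.
Step 4: L[3][3] = √(1) = 1.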